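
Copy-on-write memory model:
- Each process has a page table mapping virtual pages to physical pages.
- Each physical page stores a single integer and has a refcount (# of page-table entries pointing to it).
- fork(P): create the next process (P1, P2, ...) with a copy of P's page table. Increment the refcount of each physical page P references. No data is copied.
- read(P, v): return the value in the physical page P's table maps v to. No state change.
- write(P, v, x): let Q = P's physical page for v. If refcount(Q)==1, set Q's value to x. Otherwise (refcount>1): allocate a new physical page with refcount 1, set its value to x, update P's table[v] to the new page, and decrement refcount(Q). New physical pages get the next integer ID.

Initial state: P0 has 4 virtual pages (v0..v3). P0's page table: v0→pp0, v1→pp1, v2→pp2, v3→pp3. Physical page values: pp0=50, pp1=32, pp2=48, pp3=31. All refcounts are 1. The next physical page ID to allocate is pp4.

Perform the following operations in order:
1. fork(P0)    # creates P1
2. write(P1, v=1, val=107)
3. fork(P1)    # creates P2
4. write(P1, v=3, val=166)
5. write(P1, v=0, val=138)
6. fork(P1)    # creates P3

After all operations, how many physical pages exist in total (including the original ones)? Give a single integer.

Op 1: fork(P0) -> P1. 4 ppages; refcounts: pp0:2 pp1:2 pp2:2 pp3:2
Op 2: write(P1, v1, 107). refcount(pp1)=2>1 -> COPY to pp4. 5 ppages; refcounts: pp0:2 pp1:1 pp2:2 pp3:2 pp4:1
Op 3: fork(P1) -> P2. 5 ppages; refcounts: pp0:3 pp1:1 pp2:3 pp3:3 pp4:2
Op 4: write(P1, v3, 166). refcount(pp3)=3>1 -> COPY to pp5. 6 ppages; refcounts: pp0:3 pp1:1 pp2:3 pp3:2 pp4:2 pp5:1
Op 5: write(P1, v0, 138). refcount(pp0)=3>1 -> COPY to pp6. 7 ppages; refcounts: pp0:2 pp1:1 pp2:3 pp3:2 pp4:2 pp5:1 pp6:1
Op 6: fork(P1) -> P3. 7 ppages; refcounts: pp0:2 pp1:1 pp2:4 pp3:2 pp4:3 pp5:2 pp6:2

Answer: 7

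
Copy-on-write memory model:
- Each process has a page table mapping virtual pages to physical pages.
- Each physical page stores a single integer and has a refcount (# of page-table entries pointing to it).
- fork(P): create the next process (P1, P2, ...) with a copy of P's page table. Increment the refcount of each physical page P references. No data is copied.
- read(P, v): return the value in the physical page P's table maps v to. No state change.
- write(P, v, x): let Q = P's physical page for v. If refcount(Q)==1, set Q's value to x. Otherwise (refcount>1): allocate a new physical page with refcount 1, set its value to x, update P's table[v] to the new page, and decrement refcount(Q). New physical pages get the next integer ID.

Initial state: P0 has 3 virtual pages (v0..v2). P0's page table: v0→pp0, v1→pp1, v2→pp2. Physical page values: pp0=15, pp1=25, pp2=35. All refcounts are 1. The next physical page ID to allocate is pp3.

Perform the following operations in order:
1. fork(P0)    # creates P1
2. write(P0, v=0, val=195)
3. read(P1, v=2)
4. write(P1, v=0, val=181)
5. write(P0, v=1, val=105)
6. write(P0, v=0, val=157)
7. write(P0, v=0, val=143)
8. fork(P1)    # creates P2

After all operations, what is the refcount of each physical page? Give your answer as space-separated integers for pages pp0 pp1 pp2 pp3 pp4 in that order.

Answer: 2 2 3 1 1

Derivation:
Op 1: fork(P0) -> P1. 3 ppages; refcounts: pp0:2 pp1:2 pp2:2
Op 2: write(P0, v0, 195). refcount(pp0)=2>1 -> COPY to pp3. 4 ppages; refcounts: pp0:1 pp1:2 pp2:2 pp3:1
Op 3: read(P1, v2) -> 35. No state change.
Op 4: write(P1, v0, 181). refcount(pp0)=1 -> write in place. 4 ppages; refcounts: pp0:1 pp1:2 pp2:2 pp3:1
Op 5: write(P0, v1, 105). refcount(pp1)=2>1 -> COPY to pp4. 5 ppages; refcounts: pp0:1 pp1:1 pp2:2 pp3:1 pp4:1
Op 6: write(P0, v0, 157). refcount(pp3)=1 -> write in place. 5 ppages; refcounts: pp0:1 pp1:1 pp2:2 pp3:1 pp4:1
Op 7: write(P0, v0, 143). refcount(pp3)=1 -> write in place. 5 ppages; refcounts: pp0:1 pp1:1 pp2:2 pp3:1 pp4:1
Op 8: fork(P1) -> P2. 5 ppages; refcounts: pp0:2 pp1:2 pp2:3 pp3:1 pp4:1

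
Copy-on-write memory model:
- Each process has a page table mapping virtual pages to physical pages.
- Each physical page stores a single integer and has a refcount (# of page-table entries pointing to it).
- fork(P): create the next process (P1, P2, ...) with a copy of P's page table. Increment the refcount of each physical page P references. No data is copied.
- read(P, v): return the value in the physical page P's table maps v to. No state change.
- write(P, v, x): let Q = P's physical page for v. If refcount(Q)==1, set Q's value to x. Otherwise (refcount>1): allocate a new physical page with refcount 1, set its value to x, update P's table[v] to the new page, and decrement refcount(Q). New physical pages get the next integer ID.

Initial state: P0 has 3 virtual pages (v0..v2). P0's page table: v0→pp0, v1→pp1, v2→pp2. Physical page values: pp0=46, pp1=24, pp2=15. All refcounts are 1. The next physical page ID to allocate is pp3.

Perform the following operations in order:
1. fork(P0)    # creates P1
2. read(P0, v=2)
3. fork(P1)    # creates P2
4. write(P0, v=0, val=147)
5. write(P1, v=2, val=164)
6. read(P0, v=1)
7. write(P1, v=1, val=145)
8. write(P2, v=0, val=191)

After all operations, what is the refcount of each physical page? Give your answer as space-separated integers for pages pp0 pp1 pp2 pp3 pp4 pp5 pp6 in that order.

Answer: 1 2 2 1 1 1 1

Derivation:
Op 1: fork(P0) -> P1. 3 ppages; refcounts: pp0:2 pp1:2 pp2:2
Op 2: read(P0, v2) -> 15. No state change.
Op 3: fork(P1) -> P2. 3 ppages; refcounts: pp0:3 pp1:3 pp2:3
Op 4: write(P0, v0, 147). refcount(pp0)=3>1 -> COPY to pp3. 4 ppages; refcounts: pp0:2 pp1:3 pp2:3 pp3:1
Op 5: write(P1, v2, 164). refcount(pp2)=3>1 -> COPY to pp4. 5 ppages; refcounts: pp0:2 pp1:3 pp2:2 pp3:1 pp4:1
Op 6: read(P0, v1) -> 24. No state change.
Op 7: write(P1, v1, 145). refcount(pp1)=3>1 -> COPY to pp5. 6 ppages; refcounts: pp0:2 pp1:2 pp2:2 pp3:1 pp4:1 pp5:1
Op 8: write(P2, v0, 191). refcount(pp0)=2>1 -> COPY to pp6. 7 ppages; refcounts: pp0:1 pp1:2 pp2:2 pp3:1 pp4:1 pp5:1 pp6:1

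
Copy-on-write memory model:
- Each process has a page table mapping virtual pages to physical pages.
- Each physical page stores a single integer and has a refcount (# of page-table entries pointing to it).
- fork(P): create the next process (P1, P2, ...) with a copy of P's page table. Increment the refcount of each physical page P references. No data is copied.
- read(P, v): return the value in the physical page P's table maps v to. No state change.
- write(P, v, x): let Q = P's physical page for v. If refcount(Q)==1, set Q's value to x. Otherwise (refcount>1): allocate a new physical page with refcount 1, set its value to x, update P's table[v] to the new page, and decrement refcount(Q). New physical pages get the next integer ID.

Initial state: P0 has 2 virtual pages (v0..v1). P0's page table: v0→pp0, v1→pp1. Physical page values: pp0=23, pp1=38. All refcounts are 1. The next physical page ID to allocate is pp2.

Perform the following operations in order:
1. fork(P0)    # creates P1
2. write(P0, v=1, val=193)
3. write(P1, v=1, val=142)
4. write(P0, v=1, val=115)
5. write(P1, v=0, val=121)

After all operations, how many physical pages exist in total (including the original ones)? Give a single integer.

Op 1: fork(P0) -> P1. 2 ppages; refcounts: pp0:2 pp1:2
Op 2: write(P0, v1, 193). refcount(pp1)=2>1 -> COPY to pp2. 3 ppages; refcounts: pp0:2 pp1:1 pp2:1
Op 3: write(P1, v1, 142). refcount(pp1)=1 -> write in place. 3 ppages; refcounts: pp0:2 pp1:1 pp2:1
Op 4: write(P0, v1, 115). refcount(pp2)=1 -> write in place. 3 ppages; refcounts: pp0:2 pp1:1 pp2:1
Op 5: write(P1, v0, 121). refcount(pp0)=2>1 -> COPY to pp3. 4 ppages; refcounts: pp0:1 pp1:1 pp2:1 pp3:1

Answer: 4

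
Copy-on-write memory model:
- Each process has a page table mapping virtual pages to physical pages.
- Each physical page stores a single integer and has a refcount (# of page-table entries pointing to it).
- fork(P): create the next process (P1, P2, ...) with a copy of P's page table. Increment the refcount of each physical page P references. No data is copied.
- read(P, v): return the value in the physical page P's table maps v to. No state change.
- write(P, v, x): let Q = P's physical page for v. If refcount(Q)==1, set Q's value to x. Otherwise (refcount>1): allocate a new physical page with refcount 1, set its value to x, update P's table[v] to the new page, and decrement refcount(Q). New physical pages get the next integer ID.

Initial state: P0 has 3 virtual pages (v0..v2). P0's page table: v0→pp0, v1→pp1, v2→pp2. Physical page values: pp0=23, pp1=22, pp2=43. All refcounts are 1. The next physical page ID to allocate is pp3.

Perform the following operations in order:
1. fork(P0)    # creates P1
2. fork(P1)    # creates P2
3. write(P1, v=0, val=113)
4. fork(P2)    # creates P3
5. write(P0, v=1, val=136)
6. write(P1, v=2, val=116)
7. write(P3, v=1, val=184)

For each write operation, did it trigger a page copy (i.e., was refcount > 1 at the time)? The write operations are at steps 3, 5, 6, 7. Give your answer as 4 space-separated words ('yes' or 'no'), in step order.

Op 1: fork(P0) -> P1. 3 ppages; refcounts: pp0:2 pp1:2 pp2:2
Op 2: fork(P1) -> P2. 3 ppages; refcounts: pp0:3 pp1:3 pp2:3
Op 3: write(P1, v0, 113). refcount(pp0)=3>1 -> COPY to pp3. 4 ppages; refcounts: pp0:2 pp1:3 pp2:3 pp3:1
Op 4: fork(P2) -> P3. 4 ppages; refcounts: pp0:3 pp1:4 pp2:4 pp3:1
Op 5: write(P0, v1, 136). refcount(pp1)=4>1 -> COPY to pp4. 5 ppages; refcounts: pp0:3 pp1:3 pp2:4 pp3:1 pp4:1
Op 6: write(P1, v2, 116). refcount(pp2)=4>1 -> COPY to pp5. 6 ppages; refcounts: pp0:3 pp1:3 pp2:3 pp3:1 pp4:1 pp5:1
Op 7: write(P3, v1, 184). refcount(pp1)=3>1 -> COPY to pp6. 7 ppages; refcounts: pp0:3 pp1:2 pp2:3 pp3:1 pp4:1 pp5:1 pp6:1

yes yes yes yes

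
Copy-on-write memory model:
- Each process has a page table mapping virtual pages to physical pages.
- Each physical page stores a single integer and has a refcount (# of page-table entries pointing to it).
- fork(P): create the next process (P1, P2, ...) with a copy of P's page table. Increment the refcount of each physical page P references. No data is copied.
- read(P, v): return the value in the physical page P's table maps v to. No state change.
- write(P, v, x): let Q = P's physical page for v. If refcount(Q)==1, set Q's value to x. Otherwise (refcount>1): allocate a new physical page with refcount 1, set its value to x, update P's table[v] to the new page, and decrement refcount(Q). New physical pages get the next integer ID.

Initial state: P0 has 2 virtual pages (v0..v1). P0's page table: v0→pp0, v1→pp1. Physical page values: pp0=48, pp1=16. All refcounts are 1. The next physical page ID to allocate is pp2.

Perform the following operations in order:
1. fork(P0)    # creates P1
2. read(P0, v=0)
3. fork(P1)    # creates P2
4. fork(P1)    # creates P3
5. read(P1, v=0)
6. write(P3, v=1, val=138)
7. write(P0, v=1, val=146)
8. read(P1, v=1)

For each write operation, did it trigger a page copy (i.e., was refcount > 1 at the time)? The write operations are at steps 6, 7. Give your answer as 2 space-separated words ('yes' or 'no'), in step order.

Op 1: fork(P0) -> P1. 2 ppages; refcounts: pp0:2 pp1:2
Op 2: read(P0, v0) -> 48. No state change.
Op 3: fork(P1) -> P2. 2 ppages; refcounts: pp0:3 pp1:3
Op 4: fork(P1) -> P3. 2 ppages; refcounts: pp0:4 pp1:4
Op 5: read(P1, v0) -> 48. No state change.
Op 6: write(P3, v1, 138). refcount(pp1)=4>1 -> COPY to pp2. 3 ppages; refcounts: pp0:4 pp1:3 pp2:1
Op 7: write(P0, v1, 146). refcount(pp1)=3>1 -> COPY to pp3. 4 ppages; refcounts: pp0:4 pp1:2 pp2:1 pp3:1
Op 8: read(P1, v1) -> 16. No state change.

yes yes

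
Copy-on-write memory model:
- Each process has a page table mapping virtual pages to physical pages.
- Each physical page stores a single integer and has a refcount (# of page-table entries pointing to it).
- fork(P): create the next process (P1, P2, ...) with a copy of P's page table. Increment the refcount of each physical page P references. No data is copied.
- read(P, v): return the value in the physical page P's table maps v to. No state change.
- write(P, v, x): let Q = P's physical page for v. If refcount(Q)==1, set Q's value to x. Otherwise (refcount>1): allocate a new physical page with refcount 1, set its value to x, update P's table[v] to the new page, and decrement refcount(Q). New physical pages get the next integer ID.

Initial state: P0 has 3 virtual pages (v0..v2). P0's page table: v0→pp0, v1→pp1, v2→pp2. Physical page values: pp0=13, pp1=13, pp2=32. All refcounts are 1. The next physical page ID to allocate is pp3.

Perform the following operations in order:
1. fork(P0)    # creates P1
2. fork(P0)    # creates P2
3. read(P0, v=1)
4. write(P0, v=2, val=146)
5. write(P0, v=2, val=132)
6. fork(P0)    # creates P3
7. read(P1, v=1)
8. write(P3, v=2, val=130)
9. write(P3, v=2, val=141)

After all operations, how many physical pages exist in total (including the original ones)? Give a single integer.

Answer: 5

Derivation:
Op 1: fork(P0) -> P1. 3 ppages; refcounts: pp0:2 pp1:2 pp2:2
Op 2: fork(P0) -> P2. 3 ppages; refcounts: pp0:3 pp1:3 pp2:3
Op 3: read(P0, v1) -> 13. No state change.
Op 4: write(P0, v2, 146). refcount(pp2)=3>1 -> COPY to pp3. 4 ppages; refcounts: pp0:3 pp1:3 pp2:2 pp3:1
Op 5: write(P0, v2, 132). refcount(pp3)=1 -> write in place. 4 ppages; refcounts: pp0:3 pp1:3 pp2:2 pp3:1
Op 6: fork(P0) -> P3. 4 ppages; refcounts: pp0:4 pp1:4 pp2:2 pp3:2
Op 7: read(P1, v1) -> 13. No state change.
Op 8: write(P3, v2, 130). refcount(pp3)=2>1 -> COPY to pp4. 5 ppages; refcounts: pp0:4 pp1:4 pp2:2 pp3:1 pp4:1
Op 9: write(P3, v2, 141). refcount(pp4)=1 -> write in place. 5 ppages; refcounts: pp0:4 pp1:4 pp2:2 pp3:1 pp4:1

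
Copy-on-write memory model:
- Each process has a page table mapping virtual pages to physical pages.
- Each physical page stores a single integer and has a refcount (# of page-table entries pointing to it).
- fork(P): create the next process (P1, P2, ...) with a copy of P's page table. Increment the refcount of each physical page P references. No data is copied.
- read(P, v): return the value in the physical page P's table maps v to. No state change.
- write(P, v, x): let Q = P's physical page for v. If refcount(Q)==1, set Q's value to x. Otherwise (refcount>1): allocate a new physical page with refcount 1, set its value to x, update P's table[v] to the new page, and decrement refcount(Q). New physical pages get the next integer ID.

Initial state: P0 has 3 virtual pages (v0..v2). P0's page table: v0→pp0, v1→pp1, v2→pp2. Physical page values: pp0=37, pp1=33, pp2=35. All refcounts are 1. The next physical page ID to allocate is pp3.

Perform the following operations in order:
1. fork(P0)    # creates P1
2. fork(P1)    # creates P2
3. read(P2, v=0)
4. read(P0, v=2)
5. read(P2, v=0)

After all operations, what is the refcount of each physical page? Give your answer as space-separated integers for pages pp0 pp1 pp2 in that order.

Op 1: fork(P0) -> P1. 3 ppages; refcounts: pp0:2 pp1:2 pp2:2
Op 2: fork(P1) -> P2. 3 ppages; refcounts: pp0:3 pp1:3 pp2:3
Op 3: read(P2, v0) -> 37. No state change.
Op 4: read(P0, v2) -> 35. No state change.
Op 5: read(P2, v0) -> 37. No state change.

Answer: 3 3 3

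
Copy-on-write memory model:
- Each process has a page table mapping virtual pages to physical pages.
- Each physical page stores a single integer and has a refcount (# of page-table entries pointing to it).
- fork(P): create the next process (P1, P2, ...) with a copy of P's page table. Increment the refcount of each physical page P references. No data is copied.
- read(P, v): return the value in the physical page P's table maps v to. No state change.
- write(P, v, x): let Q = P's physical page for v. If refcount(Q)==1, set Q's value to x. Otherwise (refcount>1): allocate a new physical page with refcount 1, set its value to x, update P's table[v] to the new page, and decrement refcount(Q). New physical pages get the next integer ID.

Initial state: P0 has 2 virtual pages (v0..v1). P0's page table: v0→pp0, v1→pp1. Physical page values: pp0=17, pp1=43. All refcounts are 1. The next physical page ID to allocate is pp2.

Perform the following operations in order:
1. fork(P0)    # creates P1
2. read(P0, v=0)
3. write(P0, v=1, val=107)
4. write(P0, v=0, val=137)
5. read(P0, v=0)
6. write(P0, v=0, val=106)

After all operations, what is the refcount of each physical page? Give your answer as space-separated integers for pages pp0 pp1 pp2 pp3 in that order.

Answer: 1 1 1 1

Derivation:
Op 1: fork(P0) -> P1. 2 ppages; refcounts: pp0:2 pp1:2
Op 2: read(P0, v0) -> 17. No state change.
Op 3: write(P0, v1, 107). refcount(pp1)=2>1 -> COPY to pp2. 3 ppages; refcounts: pp0:2 pp1:1 pp2:1
Op 4: write(P0, v0, 137). refcount(pp0)=2>1 -> COPY to pp3. 4 ppages; refcounts: pp0:1 pp1:1 pp2:1 pp3:1
Op 5: read(P0, v0) -> 137. No state change.
Op 6: write(P0, v0, 106). refcount(pp3)=1 -> write in place. 4 ppages; refcounts: pp0:1 pp1:1 pp2:1 pp3:1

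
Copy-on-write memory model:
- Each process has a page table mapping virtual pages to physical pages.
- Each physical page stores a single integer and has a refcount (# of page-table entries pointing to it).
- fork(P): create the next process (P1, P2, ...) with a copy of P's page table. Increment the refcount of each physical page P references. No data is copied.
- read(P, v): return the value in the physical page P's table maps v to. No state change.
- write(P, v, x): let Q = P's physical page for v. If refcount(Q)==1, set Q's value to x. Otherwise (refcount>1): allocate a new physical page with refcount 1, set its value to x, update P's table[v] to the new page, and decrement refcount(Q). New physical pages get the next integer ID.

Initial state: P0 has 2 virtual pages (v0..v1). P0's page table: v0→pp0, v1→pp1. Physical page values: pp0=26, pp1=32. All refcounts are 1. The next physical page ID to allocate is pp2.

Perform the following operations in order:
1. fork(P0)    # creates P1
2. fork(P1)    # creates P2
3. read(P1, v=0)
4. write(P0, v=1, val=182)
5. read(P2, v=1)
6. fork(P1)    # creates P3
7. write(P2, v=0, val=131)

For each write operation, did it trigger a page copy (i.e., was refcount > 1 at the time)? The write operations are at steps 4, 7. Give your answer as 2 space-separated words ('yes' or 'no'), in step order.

Op 1: fork(P0) -> P1. 2 ppages; refcounts: pp0:2 pp1:2
Op 2: fork(P1) -> P2. 2 ppages; refcounts: pp0:3 pp1:3
Op 3: read(P1, v0) -> 26. No state change.
Op 4: write(P0, v1, 182). refcount(pp1)=3>1 -> COPY to pp2. 3 ppages; refcounts: pp0:3 pp1:2 pp2:1
Op 5: read(P2, v1) -> 32. No state change.
Op 6: fork(P1) -> P3. 3 ppages; refcounts: pp0:4 pp1:3 pp2:1
Op 7: write(P2, v0, 131). refcount(pp0)=4>1 -> COPY to pp3. 4 ppages; refcounts: pp0:3 pp1:3 pp2:1 pp3:1

yes yes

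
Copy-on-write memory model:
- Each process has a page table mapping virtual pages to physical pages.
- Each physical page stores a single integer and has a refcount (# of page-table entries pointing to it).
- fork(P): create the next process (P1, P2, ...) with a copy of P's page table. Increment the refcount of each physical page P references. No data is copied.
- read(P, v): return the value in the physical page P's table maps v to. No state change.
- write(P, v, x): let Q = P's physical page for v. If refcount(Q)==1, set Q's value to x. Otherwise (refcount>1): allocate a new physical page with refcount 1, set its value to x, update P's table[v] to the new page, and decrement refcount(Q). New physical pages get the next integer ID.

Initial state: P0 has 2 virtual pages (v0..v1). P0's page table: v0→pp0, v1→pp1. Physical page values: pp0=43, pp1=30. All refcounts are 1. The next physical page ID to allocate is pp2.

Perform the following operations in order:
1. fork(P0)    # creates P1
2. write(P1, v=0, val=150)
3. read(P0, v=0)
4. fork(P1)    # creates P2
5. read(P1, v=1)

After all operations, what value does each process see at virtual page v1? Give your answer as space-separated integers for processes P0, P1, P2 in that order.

Op 1: fork(P0) -> P1. 2 ppages; refcounts: pp0:2 pp1:2
Op 2: write(P1, v0, 150). refcount(pp0)=2>1 -> COPY to pp2. 3 ppages; refcounts: pp0:1 pp1:2 pp2:1
Op 3: read(P0, v0) -> 43. No state change.
Op 4: fork(P1) -> P2. 3 ppages; refcounts: pp0:1 pp1:3 pp2:2
Op 5: read(P1, v1) -> 30. No state change.
P0: v1 -> pp1 = 30
P1: v1 -> pp1 = 30
P2: v1 -> pp1 = 30

Answer: 30 30 30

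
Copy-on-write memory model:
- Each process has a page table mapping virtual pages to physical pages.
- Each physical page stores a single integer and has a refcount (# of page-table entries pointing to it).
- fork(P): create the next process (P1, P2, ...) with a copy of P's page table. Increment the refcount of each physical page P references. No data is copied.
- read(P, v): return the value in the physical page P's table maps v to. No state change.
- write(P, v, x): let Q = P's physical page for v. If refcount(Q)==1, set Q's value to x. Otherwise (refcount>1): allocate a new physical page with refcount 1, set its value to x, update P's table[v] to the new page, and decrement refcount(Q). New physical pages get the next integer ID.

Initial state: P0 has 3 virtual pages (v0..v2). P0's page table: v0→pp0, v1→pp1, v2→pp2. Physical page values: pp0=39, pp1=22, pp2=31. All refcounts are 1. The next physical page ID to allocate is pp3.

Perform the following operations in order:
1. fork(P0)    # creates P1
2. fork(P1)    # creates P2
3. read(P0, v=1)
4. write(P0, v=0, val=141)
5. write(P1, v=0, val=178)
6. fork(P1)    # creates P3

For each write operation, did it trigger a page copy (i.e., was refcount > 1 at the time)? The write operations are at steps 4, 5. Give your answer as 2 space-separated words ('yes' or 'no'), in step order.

Op 1: fork(P0) -> P1. 3 ppages; refcounts: pp0:2 pp1:2 pp2:2
Op 2: fork(P1) -> P2. 3 ppages; refcounts: pp0:3 pp1:3 pp2:3
Op 3: read(P0, v1) -> 22. No state change.
Op 4: write(P0, v0, 141). refcount(pp0)=3>1 -> COPY to pp3. 4 ppages; refcounts: pp0:2 pp1:3 pp2:3 pp3:1
Op 5: write(P1, v0, 178). refcount(pp0)=2>1 -> COPY to pp4. 5 ppages; refcounts: pp0:1 pp1:3 pp2:3 pp3:1 pp4:1
Op 6: fork(P1) -> P3. 5 ppages; refcounts: pp0:1 pp1:4 pp2:4 pp3:1 pp4:2

yes yes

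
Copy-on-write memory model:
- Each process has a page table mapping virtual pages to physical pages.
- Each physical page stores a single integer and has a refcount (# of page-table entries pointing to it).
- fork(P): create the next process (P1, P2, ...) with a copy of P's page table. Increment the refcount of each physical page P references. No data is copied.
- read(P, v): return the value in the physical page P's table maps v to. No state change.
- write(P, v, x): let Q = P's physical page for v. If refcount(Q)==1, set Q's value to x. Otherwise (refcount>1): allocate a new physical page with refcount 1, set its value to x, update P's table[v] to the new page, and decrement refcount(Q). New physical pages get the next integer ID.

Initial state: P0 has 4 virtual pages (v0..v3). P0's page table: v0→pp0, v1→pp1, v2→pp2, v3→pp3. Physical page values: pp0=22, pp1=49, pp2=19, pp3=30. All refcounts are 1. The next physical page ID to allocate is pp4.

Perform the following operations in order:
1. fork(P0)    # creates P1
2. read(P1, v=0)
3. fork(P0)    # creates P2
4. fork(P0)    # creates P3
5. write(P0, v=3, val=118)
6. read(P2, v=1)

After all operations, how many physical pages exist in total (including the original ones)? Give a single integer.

Answer: 5

Derivation:
Op 1: fork(P0) -> P1. 4 ppages; refcounts: pp0:2 pp1:2 pp2:2 pp3:2
Op 2: read(P1, v0) -> 22. No state change.
Op 3: fork(P0) -> P2. 4 ppages; refcounts: pp0:3 pp1:3 pp2:3 pp3:3
Op 4: fork(P0) -> P3. 4 ppages; refcounts: pp0:4 pp1:4 pp2:4 pp3:4
Op 5: write(P0, v3, 118). refcount(pp3)=4>1 -> COPY to pp4. 5 ppages; refcounts: pp0:4 pp1:4 pp2:4 pp3:3 pp4:1
Op 6: read(P2, v1) -> 49. No state change.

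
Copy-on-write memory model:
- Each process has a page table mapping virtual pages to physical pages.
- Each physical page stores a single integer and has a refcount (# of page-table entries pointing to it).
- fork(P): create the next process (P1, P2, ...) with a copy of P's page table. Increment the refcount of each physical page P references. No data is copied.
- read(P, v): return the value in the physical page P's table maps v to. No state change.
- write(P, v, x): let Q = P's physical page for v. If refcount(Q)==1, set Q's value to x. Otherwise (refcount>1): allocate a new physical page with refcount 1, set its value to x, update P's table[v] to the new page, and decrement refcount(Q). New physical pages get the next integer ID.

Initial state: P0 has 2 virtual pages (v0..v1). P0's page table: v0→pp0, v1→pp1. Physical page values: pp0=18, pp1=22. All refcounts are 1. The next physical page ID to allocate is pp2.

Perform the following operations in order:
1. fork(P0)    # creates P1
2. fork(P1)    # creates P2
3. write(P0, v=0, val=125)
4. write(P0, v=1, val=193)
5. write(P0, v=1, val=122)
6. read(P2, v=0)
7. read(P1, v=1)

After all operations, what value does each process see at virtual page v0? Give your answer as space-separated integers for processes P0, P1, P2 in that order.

Answer: 125 18 18

Derivation:
Op 1: fork(P0) -> P1. 2 ppages; refcounts: pp0:2 pp1:2
Op 2: fork(P1) -> P2. 2 ppages; refcounts: pp0:3 pp1:3
Op 3: write(P0, v0, 125). refcount(pp0)=3>1 -> COPY to pp2. 3 ppages; refcounts: pp0:2 pp1:3 pp2:1
Op 4: write(P0, v1, 193). refcount(pp1)=3>1 -> COPY to pp3. 4 ppages; refcounts: pp0:2 pp1:2 pp2:1 pp3:1
Op 5: write(P0, v1, 122). refcount(pp3)=1 -> write in place. 4 ppages; refcounts: pp0:2 pp1:2 pp2:1 pp3:1
Op 6: read(P2, v0) -> 18. No state change.
Op 7: read(P1, v1) -> 22. No state change.
P0: v0 -> pp2 = 125
P1: v0 -> pp0 = 18
P2: v0 -> pp0 = 18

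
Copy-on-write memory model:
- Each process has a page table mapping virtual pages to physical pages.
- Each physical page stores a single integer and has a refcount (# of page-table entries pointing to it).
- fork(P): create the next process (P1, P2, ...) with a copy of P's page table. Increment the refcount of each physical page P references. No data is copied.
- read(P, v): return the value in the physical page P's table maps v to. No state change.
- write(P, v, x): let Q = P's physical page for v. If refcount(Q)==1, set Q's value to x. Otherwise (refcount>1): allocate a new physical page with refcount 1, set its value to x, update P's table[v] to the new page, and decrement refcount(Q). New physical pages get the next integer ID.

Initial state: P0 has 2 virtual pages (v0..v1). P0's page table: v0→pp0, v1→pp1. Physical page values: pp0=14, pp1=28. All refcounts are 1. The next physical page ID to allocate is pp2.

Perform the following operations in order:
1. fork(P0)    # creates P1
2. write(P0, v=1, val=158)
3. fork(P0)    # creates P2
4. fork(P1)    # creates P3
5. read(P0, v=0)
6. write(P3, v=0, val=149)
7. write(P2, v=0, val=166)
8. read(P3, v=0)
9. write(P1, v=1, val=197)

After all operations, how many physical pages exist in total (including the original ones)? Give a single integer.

Answer: 6

Derivation:
Op 1: fork(P0) -> P1. 2 ppages; refcounts: pp0:2 pp1:2
Op 2: write(P0, v1, 158). refcount(pp1)=2>1 -> COPY to pp2. 3 ppages; refcounts: pp0:2 pp1:1 pp2:1
Op 3: fork(P0) -> P2. 3 ppages; refcounts: pp0:3 pp1:1 pp2:2
Op 4: fork(P1) -> P3. 3 ppages; refcounts: pp0:4 pp1:2 pp2:2
Op 5: read(P0, v0) -> 14. No state change.
Op 6: write(P3, v0, 149). refcount(pp0)=4>1 -> COPY to pp3. 4 ppages; refcounts: pp0:3 pp1:2 pp2:2 pp3:1
Op 7: write(P2, v0, 166). refcount(pp0)=3>1 -> COPY to pp4. 5 ppages; refcounts: pp0:2 pp1:2 pp2:2 pp3:1 pp4:1
Op 8: read(P3, v0) -> 149. No state change.
Op 9: write(P1, v1, 197). refcount(pp1)=2>1 -> COPY to pp5. 6 ppages; refcounts: pp0:2 pp1:1 pp2:2 pp3:1 pp4:1 pp5:1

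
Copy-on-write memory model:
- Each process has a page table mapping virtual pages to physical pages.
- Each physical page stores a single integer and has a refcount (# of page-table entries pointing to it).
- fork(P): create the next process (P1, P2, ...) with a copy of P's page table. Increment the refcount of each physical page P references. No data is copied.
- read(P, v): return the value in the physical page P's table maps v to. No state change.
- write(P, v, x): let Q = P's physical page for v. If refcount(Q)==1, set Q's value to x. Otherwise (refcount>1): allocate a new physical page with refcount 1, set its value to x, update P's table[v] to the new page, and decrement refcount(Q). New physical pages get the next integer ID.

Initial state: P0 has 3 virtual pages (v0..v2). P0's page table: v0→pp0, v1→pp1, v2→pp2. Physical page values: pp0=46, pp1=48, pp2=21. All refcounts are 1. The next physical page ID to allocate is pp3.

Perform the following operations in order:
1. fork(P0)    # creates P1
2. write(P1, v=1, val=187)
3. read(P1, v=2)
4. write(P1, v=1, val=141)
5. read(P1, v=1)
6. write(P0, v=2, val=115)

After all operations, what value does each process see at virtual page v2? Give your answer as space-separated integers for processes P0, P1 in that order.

Op 1: fork(P0) -> P1. 3 ppages; refcounts: pp0:2 pp1:2 pp2:2
Op 2: write(P1, v1, 187). refcount(pp1)=2>1 -> COPY to pp3. 4 ppages; refcounts: pp0:2 pp1:1 pp2:2 pp3:1
Op 3: read(P1, v2) -> 21. No state change.
Op 4: write(P1, v1, 141). refcount(pp3)=1 -> write in place. 4 ppages; refcounts: pp0:2 pp1:1 pp2:2 pp3:1
Op 5: read(P1, v1) -> 141. No state change.
Op 6: write(P0, v2, 115). refcount(pp2)=2>1 -> COPY to pp4. 5 ppages; refcounts: pp0:2 pp1:1 pp2:1 pp3:1 pp4:1
P0: v2 -> pp4 = 115
P1: v2 -> pp2 = 21

Answer: 115 21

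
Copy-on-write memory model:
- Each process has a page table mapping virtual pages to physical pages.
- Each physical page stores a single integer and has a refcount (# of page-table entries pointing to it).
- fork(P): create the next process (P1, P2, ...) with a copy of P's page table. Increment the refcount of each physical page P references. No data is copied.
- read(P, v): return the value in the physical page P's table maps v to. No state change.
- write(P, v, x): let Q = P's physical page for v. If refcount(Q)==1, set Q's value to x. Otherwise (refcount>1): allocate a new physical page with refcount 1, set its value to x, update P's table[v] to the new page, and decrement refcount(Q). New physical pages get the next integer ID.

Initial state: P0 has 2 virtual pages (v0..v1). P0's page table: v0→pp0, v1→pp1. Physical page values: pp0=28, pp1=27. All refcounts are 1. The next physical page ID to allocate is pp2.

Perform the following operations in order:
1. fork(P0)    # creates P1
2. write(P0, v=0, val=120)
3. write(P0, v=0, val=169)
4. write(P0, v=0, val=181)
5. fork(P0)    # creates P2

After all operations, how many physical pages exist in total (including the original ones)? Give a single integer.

Answer: 3

Derivation:
Op 1: fork(P0) -> P1. 2 ppages; refcounts: pp0:2 pp1:2
Op 2: write(P0, v0, 120). refcount(pp0)=2>1 -> COPY to pp2. 3 ppages; refcounts: pp0:1 pp1:2 pp2:1
Op 3: write(P0, v0, 169). refcount(pp2)=1 -> write in place. 3 ppages; refcounts: pp0:1 pp1:2 pp2:1
Op 4: write(P0, v0, 181). refcount(pp2)=1 -> write in place. 3 ppages; refcounts: pp0:1 pp1:2 pp2:1
Op 5: fork(P0) -> P2. 3 ppages; refcounts: pp0:1 pp1:3 pp2:2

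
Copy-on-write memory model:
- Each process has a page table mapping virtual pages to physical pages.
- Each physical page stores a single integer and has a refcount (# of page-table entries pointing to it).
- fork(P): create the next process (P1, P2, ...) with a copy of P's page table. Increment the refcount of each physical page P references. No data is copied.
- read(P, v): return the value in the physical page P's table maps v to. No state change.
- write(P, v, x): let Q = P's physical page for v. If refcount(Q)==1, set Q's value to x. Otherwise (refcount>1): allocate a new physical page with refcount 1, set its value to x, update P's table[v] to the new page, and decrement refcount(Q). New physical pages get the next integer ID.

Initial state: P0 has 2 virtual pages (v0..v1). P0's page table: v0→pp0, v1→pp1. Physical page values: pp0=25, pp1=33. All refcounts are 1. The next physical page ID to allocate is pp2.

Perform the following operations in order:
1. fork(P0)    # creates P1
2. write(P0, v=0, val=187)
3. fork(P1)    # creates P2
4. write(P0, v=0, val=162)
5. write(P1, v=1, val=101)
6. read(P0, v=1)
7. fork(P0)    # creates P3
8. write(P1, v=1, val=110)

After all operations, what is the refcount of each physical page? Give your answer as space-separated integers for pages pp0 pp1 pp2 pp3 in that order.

Op 1: fork(P0) -> P1. 2 ppages; refcounts: pp0:2 pp1:2
Op 2: write(P0, v0, 187). refcount(pp0)=2>1 -> COPY to pp2. 3 ppages; refcounts: pp0:1 pp1:2 pp2:1
Op 3: fork(P1) -> P2. 3 ppages; refcounts: pp0:2 pp1:3 pp2:1
Op 4: write(P0, v0, 162). refcount(pp2)=1 -> write in place. 3 ppages; refcounts: pp0:2 pp1:3 pp2:1
Op 5: write(P1, v1, 101). refcount(pp1)=3>1 -> COPY to pp3. 4 ppages; refcounts: pp0:2 pp1:2 pp2:1 pp3:1
Op 6: read(P0, v1) -> 33. No state change.
Op 7: fork(P0) -> P3. 4 ppages; refcounts: pp0:2 pp1:3 pp2:2 pp3:1
Op 8: write(P1, v1, 110). refcount(pp3)=1 -> write in place. 4 ppages; refcounts: pp0:2 pp1:3 pp2:2 pp3:1

Answer: 2 3 2 1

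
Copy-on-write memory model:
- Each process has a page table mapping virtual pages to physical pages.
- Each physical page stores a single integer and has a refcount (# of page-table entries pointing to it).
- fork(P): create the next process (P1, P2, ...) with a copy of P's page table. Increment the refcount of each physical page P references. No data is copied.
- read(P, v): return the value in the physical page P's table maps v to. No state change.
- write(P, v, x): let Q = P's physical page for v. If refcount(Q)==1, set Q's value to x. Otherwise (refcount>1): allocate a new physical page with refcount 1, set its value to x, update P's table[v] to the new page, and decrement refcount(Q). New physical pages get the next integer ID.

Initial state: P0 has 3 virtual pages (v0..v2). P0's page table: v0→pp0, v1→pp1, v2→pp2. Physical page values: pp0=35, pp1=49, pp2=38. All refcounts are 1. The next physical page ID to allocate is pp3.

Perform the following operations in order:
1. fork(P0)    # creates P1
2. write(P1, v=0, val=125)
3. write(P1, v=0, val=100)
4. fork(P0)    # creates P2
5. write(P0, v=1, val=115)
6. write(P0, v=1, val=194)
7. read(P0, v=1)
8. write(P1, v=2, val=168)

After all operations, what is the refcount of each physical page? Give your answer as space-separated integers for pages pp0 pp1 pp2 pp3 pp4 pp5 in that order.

Op 1: fork(P0) -> P1. 3 ppages; refcounts: pp0:2 pp1:2 pp2:2
Op 2: write(P1, v0, 125). refcount(pp0)=2>1 -> COPY to pp3. 4 ppages; refcounts: pp0:1 pp1:2 pp2:2 pp3:1
Op 3: write(P1, v0, 100). refcount(pp3)=1 -> write in place. 4 ppages; refcounts: pp0:1 pp1:2 pp2:2 pp3:1
Op 4: fork(P0) -> P2. 4 ppages; refcounts: pp0:2 pp1:3 pp2:3 pp3:1
Op 5: write(P0, v1, 115). refcount(pp1)=3>1 -> COPY to pp4. 5 ppages; refcounts: pp0:2 pp1:2 pp2:3 pp3:1 pp4:1
Op 6: write(P0, v1, 194). refcount(pp4)=1 -> write in place. 5 ppages; refcounts: pp0:2 pp1:2 pp2:3 pp3:1 pp4:1
Op 7: read(P0, v1) -> 194. No state change.
Op 8: write(P1, v2, 168). refcount(pp2)=3>1 -> COPY to pp5. 6 ppages; refcounts: pp0:2 pp1:2 pp2:2 pp3:1 pp4:1 pp5:1

Answer: 2 2 2 1 1 1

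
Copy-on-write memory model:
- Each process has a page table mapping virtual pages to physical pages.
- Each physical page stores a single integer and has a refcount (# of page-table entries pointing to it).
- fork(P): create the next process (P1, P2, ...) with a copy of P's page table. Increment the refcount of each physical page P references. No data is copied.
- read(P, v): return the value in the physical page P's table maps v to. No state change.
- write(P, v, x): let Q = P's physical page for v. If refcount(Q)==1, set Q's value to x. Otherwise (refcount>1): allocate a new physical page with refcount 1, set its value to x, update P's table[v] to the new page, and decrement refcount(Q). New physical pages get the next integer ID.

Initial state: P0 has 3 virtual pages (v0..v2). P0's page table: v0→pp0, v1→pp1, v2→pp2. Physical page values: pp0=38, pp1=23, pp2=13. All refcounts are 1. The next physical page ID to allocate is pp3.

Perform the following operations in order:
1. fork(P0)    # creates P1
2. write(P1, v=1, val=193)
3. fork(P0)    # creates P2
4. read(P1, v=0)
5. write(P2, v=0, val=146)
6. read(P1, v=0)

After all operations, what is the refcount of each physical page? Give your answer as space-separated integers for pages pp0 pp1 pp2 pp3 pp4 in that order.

Answer: 2 2 3 1 1

Derivation:
Op 1: fork(P0) -> P1. 3 ppages; refcounts: pp0:2 pp1:2 pp2:2
Op 2: write(P1, v1, 193). refcount(pp1)=2>1 -> COPY to pp3. 4 ppages; refcounts: pp0:2 pp1:1 pp2:2 pp3:1
Op 3: fork(P0) -> P2. 4 ppages; refcounts: pp0:3 pp1:2 pp2:3 pp3:1
Op 4: read(P1, v0) -> 38. No state change.
Op 5: write(P2, v0, 146). refcount(pp0)=3>1 -> COPY to pp4. 5 ppages; refcounts: pp0:2 pp1:2 pp2:3 pp3:1 pp4:1
Op 6: read(P1, v0) -> 38. No state change.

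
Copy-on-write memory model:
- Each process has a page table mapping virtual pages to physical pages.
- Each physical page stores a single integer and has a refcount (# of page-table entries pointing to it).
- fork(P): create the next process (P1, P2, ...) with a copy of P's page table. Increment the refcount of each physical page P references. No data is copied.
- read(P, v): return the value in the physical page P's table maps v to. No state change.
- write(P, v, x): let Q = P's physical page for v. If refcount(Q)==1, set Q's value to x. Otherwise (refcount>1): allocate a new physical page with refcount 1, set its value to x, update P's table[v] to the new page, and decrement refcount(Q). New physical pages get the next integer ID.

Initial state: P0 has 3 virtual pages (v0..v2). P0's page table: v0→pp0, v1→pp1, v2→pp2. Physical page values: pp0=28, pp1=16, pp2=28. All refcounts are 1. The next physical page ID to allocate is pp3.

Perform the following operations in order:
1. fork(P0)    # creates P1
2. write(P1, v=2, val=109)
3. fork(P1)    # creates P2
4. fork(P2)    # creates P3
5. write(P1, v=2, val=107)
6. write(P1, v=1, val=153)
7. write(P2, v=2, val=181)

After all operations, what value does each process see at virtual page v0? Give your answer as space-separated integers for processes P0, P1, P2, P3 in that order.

Answer: 28 28 28 28

Derivation:
Op 1: fork(P0) -> P1. 3 ppages; refcounts: pp0:2 pp1:2 pp2:2
Op 2: write(P1, v2, 109). refcount(pp2)=2>1 -> COPY to pp3. 4 ppages; refcounts: pp0:2 pp1:2 pp2:1 pp3:1
Op 3: fork(P1) -> P2. 4 ppages; refcounts: pp0:3 pp1:3 pp2:1 pp3:2
Op 4: fork(P2) -> P3. 4 ppages; refcounts: pp0:4 pp1:4 pp2:1 pp3:3
Op 5: write(P1, v2, 107). refcount(pp3)=3>1 -> COPY to pp4. 5 ppages; refcounts: pp0:4 pp1:4 pp2:1 pp3:2 pp4:1
Op 6: write(P1, v1, 153). refcount(pp1)=4>1 -> COPY to pp5. 6 ppages; refcounts: pp0:4 pp1:3 pp2:1 pp3:2 pp4:1 pp5:1
Op 7: write(P2, v2, 181). refcount(pp3)=2>1 -> COPY to pp6. 7 ppages; refcounts: pp0:4 pp1:3 pp2:1 pp3:1 pp4:1 pp5:1 pp6:1
P0: v0 -> pp0 = 28
P1: v0 -> pp0 = 28
P2: v0 -> pp0 = 28
P3: v0 -> pp0 = 28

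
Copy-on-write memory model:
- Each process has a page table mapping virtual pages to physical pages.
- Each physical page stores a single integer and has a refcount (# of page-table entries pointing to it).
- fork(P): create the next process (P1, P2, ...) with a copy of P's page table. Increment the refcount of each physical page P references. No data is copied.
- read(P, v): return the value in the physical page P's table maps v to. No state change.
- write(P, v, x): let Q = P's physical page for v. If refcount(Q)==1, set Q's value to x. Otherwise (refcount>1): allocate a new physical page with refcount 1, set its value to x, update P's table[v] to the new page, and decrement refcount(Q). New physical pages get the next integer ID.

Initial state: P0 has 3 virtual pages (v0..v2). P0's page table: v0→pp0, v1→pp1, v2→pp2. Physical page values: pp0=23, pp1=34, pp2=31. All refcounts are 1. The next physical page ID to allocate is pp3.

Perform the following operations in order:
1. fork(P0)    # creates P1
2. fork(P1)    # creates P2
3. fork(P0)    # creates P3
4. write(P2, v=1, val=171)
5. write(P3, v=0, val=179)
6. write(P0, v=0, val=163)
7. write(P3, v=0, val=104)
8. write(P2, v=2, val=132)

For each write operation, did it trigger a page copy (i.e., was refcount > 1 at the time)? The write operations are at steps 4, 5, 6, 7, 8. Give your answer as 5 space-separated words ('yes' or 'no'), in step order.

Op 1: fork(P0) -> P1. 3 ppages; refcounts: pp0:2 pp1:2 pp2:2
Op 2: fork(P1) -> P2. 3 ppages; refcounts: pp0:3 pp1:3 pp2:3
Op 3: fork(P0) -> P3. 3 ppages; refcounts: pp0:4 pp1:4 pp2:4
Op 4: write(P2, v1, 171). refcount(pp1)=4>1 -> COPY to pp3. 4 ppages; refcounts: pp0:4 pp1:3 pp2:4 pp3:1
Op 5: write(P3, v0, 179). refcount(pp0)=4>1 -> COPY to pp4. 5 ppages; refcounts: pp0:3 pp1:3 pp2:4 pp3:1 pp4:1
Op 6: write(P0, v0, 163). refcount(pp0)=3>1 -> COPY to pp5. 6 ppages; refcounts: pp0:2 pp1:3 pp2:4 pp3:1 pp4:1 pp5:1
Op 7: write(P3, v0, 104). refcount(pp4)=1 -> write in place. 6 ppages; refcounts: pp0:2 pp1:3 pp2:4 pp3:1 pp4:1 pp5:1
Op 8: write(P2, v2, 132). refcount(pp2)=4>1 -> COPY to pp6. 7 ppages; refcounts: pp0:2 pp1:3 pp2:3 pp3:1 pp4:1 pp5:1 pp6:1

yes yes yes no yes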